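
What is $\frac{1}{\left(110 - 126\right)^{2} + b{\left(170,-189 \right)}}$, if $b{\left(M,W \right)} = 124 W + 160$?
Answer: $- \frac{1}{23020} \approx -4.344 \cdot 10^{-5}$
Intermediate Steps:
$b{\left(M,W \right)} = 160 + 124 W$
$\frac{1}{\left(110 - 126\right)^{2} + b{\left(170,-189 \right)}} = \frac{1}{\left(110 - 126\right)^{2} + \left(160 + 124 \left(-189\right)\right)} = \frac{1}{\left(-16\right)^{2} + \left(160 - 23436\right)} = \frac{1}{256 - 23276} = \frac{1}{-23020} = - \frac{1}{23020}$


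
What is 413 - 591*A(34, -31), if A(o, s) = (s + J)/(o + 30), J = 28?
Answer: 28205/64 ≈ 440.70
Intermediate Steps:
A(o, s) = (28 + s)/(30 + o) (A(o, s) = (s + 28)/(o + 30) = (28 + s)/(30 + o))
413 - 591*A(34, -31) = 413 - 591*(28 - 31)/(30 + 34) = 413 - 591*(-3)/64 = 413 - 591*(-3/64) = 413 + 1773/64 = 28205/64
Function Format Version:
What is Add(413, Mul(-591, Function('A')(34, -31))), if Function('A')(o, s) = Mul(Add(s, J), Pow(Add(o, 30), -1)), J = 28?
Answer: Rational(28205, 64) ≈ 440.70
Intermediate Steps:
Function('A')(o, s) = Mul(Pow(Add(30, o), -1), Add(28, s)) (Function('A')(o, s) = Mul(Add(s, 28), Pow(Add(o, 30), -1)) = Mul(Add(28, s), Pow(Add(30, o), -1)) = Mul(Pow(Add(30, o), -1), Add(28, s)))
Add(413, Mul(-591, Function('A')(34, -31))) = Add(413, Mul(-591, Mul(Pow(Add(30, 34), -1), Add(28, -31)))) = Add(413, Mul(-591, Mul(Pow(64, -1), -3))) = Add(413, Mul(-591, Mul(Rational(1, 64), -3))) = Add(413, Mul(-591, Rational(-3, 64))) = Add(413, Rational(1773, 64)) = Rational(28205, 64)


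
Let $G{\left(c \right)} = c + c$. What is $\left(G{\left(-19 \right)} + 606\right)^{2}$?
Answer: $322624$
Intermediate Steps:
$G{\left(c \right)} = 2 c$
$\left(G{\left(-19 \right)} + 606\right)^{2} = \left(2 \left(-19\right) + 606\right)^{2} = \left(-38 + 606\right)^{2} = 568^{2} = 322624$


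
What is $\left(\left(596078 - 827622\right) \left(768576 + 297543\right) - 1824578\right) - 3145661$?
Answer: $-246858427975$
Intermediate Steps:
$\left(\left(596078 - 827622\right) \left(768576 + 297543\right) - 1824578\right) - 3145661 = \left(\left(-231544\right) 1066119 - 1824578\right) - 3145661 = \left(-246853457736 - 1824578\right) - 3145661 = -246855282314 - 3145661 = -246858427975$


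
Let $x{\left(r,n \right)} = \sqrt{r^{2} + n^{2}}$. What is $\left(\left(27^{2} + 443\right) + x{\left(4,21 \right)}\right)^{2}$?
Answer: $\left(1172 + \sqrt{457}\right)^{2} \approx 1.4242 \cdot 10^{6}$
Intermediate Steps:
$x{\left(r,n \right)} = \sqrt{n^{2} + r^{2}}$
$\left(\left(27^{2} + 443\right) + x{\left(4,21 \right)}\right)^{2} = \left(\left(27^{2} + 443\right) + \sqrt{21^{2} + 4^{2}}\right)^{2} = \left(\left(729 + 443\right) + \sqrt{441 + 16}\right)^{2} = \left(1172 + \sqrt{457}\right)^{2}$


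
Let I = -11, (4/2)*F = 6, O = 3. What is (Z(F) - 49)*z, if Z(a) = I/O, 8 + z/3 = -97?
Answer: 16590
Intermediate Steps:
z = -315 (z = -24 + 3*(-97) = -24 - 291 = -315)
F = 3 (F = (½)*6 = 3)
Z(a) = -11/3
(Z(F) - 49)*z = (-11/3 - 49)*(-315) = -158/3*(-315) = 16590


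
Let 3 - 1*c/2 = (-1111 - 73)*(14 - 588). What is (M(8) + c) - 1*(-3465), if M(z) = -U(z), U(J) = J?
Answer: -1355769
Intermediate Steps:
c = -1359226 (c = 6 - 2*(-1111 - 73)*(14 - 588) = 6 - (-2368)*(-574) = 6 - 2*679616 = 6 - 1359232 = -1359226)
M(z) = -z
(M(8) + c) - 1*(-3465) = (-1*8 - 1359226) - 1*(-3465) = (-8 - 1359226) + 3465 = -1359234 + 3465 = -1355769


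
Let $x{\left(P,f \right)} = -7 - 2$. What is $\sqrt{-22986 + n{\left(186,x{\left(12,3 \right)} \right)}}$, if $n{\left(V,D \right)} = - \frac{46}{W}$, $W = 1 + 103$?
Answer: $\frac{i \sqrt{15538835}}{26} \approx 151.61 i$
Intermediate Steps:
$W = 104$
$x{\left(P,f \right)} = -9$ ($x{\left(P,f \right)} = -7 - 2 = -9$)
$n{\left(V,D \right)} = - \frac{23}{52}$ ($n{\left(V,D \right)} = - \frac{46}{104} = \left(-46\right) \frac{1}{104} = - \frac{23}{52}$)
$\sqrt{-22986 + n{\left(186,x{\left(12,3 \right)} \right)}} = \sqrt{-22986 - \frac{23}{52}} = \sqrt{- \frac{1195295}{52}} = \frac{i \sqrt{15538835}}{26}$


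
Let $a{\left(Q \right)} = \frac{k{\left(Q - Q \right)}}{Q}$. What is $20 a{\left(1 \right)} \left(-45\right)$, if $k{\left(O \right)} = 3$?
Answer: $-2700$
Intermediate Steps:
$a{\left(Q \right)} = \frac{3}{Q}$
$20 a{\left(1 \right)} \left(-45\right) = 20 \cdot \frac{3}{1} \left(-45\right) = 20 \cdot 3 \cdot 1 \left(-45\right) = 20 \cdot 3 \left(-45\right) = 60 \left(-45\right) = -2700$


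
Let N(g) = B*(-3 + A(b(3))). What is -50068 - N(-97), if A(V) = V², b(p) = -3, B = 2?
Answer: -50080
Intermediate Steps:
N(g) = 12 (N(g) = 2*(-3 + (-3)²) = 2*(-3 + 9) = 2*6 = 12)
-50068 - N(-97) = -50068 - 1*12 = -50068 - 12 = -50080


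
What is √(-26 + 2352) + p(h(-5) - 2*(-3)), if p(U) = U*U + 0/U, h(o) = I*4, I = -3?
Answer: 36 + √2326 ≈ 84.229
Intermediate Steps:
h(o) = -12 (h(o) = -3*4 = -12)
p(U) = U² (p(U) = U² + 0 = U²)
√(-26 + 2352) + p(h(-5) - 2*(-3)) = √(-26 + 2352) + (-12 - 2*(-3))² = √2326 + (-12 + 6)² = √2326 + (-6)² = √2326 + 36 = 36 + √2326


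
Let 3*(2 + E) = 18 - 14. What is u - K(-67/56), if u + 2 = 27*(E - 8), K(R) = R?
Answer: -13149/56 ≈ -234.80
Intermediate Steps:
E = -⅔ (E = -2 + (18 - 14)/3 = -2 + (⅓)*4 = -2 + 4/3 = -⅔ ≈ -0.66667)
u = -236 (u = -2 + 27*(-⅔ - 8) = -2 + 27*(-26/3) = -2 - 234 = -236)
u - K(-67/56) = -236 - (-67)/56 = -236 - 1*(-67/56) = -236 + 67/56 = -13149/56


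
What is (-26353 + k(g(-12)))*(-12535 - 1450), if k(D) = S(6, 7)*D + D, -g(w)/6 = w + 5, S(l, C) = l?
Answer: 364435115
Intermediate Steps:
g(w) = -30 - 6*w (g(w) = -6*(w + 5) = -6*(5 + w) = -30 - 6*w)
k(D) = 7*D (k(D) = 6*D + D = 7*D)
(-26353 + k(g(-12)))*(-12535 - 1450) = (-26353 + 7*(-30 - 6*(-12)))*(-12535 - 1450) = (-26353 + 7*(-30 + 72))*(-13985) = (-26353 + 7*42)*(-13985) = (-26353 + 294)*(-13985) = -26059*(-13985) = 364435115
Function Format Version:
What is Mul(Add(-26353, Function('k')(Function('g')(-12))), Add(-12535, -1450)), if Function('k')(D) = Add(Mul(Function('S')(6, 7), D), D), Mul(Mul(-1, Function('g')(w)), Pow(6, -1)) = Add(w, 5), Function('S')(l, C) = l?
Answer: 364435115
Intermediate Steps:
Function('g')(w) = Add(-30, Mul(-6, w)) (Function('g')(w) = Mul(-6, Add(w, 5)) = Mul(-6, Add(5, w)) = Add(-30, Mul(-6, w)))
Function('k')(D) = Mul(7, D) (Function('k')(D) = Add(Mul(6, D), D) = Mul(7, D))
Mul(Add(-26353, Function('k')(Function('g')(-12))), Add(-12535, -1450)) = Mul(Add(-26353, Mul(7, Add(-30, Mul(-6, -12)))), Add(-12535, -1450)) = Mul(Add(-26353, Mul(7, Add(-30, 72))), -13985) = Mul(Add(-26353, Mul(7, 42)), -13985) = Mul(Add(-26353, 294), -13985) = Mul(-26059, -13985) = 364435115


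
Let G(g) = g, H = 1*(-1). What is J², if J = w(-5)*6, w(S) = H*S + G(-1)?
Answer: 576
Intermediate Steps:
H = -1
w(S) = -1 - S (w(S) = -S - 1 = -1 - S)
J = 24 (J = (-1 - 1*(-5))*6 = (-1 + 5)*6 = 4*6 = 24)
J² = 24² = 576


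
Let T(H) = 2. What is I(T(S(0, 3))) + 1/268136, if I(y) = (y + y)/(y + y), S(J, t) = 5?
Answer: 268137/268136 ≈ 1.0000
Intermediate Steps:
I(y) = 1 (I(y) = (2*y)/((2*y)) = (2*y)*(1/(2*y)) = 1)
I(T(S(0, 3))) + 1/268136 = 1 + 1/268136 = 268137/268136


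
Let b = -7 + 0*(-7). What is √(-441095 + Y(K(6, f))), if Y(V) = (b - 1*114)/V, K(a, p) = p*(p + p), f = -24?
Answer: I*√1016283122/48 ≈ 664.15*I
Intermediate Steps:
b = -7 (b = -7 + 0 = -7)
K(a, p) = 2*p² (K(a, p) = p*(2*p) = 2*p²)
Y(V) = -121/V (Y(V) = (-7 - 1*114)/V = (-7 - 114)/V = -121/V)
√(-441095 + Y(K(6, f))) = √(-441095 - 121/(2*(-24)²)) = √(-441095 - 121/(2*576)) = √(-441095 - 121/1152) = √(-508141561/1152) = I*√1016283122/48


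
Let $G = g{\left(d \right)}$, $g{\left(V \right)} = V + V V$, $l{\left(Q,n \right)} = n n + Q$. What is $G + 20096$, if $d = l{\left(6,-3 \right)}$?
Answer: $20336$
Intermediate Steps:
$l{\left(Q,n \right)} = Q + n^{2}$ ($l{\left(Q,n \right)} = n^{2} + Q = Q + n^{2}$)
$d = 15$ ($d = 6 + \left(-3\right)^{2} = 6 + 9 = 15$)
$g{\left(V \right)} = V + V^{2}$
$G = 240$ ($G = 15 \left(1 + 15\right) = 15 \cdot 16 = 240$)
$G + 20096 = 240 + 20096 = 20336$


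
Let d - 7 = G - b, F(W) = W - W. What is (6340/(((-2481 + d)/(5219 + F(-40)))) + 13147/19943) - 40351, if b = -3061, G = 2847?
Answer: -61867063276/2014243 ≈ -30715.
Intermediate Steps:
F(W) = 0
d = 5915 (d = 7 + (2847 - 1*(-3061)) = 7 + (2847 + 3061) = 7 + 5908 = 5915)
(6340/(((-2481 + d)/(5219 + F(-40)))) + 13147/19943) - 40351 = (6340/(((-2481 + 5915)/(5219 + 0))) + 13147/19943) - 40351 = (6340/((3434/5219)) + 13147*(1/19943)) - 40351 = (6340/((3434*(1/5219))) + 13147/19943) - 40351 = (6340/(202/307) + 13147/19943) - 40351 = (6340*(307/202) + 13147/19943) - 40351 = (973190/101 + 13147/19943) - 40351 = 19409656017/2014243 - 40351 = -61867063276/2014243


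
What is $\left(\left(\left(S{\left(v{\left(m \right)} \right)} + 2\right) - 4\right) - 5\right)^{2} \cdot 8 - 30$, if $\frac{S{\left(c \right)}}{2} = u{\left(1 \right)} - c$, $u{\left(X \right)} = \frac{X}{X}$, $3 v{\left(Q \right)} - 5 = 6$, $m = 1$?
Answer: $\frac{10682}{9} \approx 1186.9$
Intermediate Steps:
$v{\left(Q \right)} = \frac{11}{3}$ ($v{\left(Q \right)} = \frac{5}{3} + \frac{1}{3} \cdot 6 = \frac{5}{3} + 2 = \frac{11}{3}$)
$u{\left(X \right)} = 1$
$S{\left(c \right)} = 2 - 2 c$ ($S{\left(c \right)} = 2 \left(1 - c\right) = 2 - 2 c$)
$\left(\left(\left(S{\left(v{\left(m \right)} \right)} + 2\right) - 4\right) - 5\right)^{2} \cdot 8 - 30 = \left(\left(\left(\left(2 - \frac{22}{3}\right) + 2\right) - 4\right) - 5\right)^{2} \cdot 8 - 30 = \left(\left(\left(- \frac{16}{3} + 2\right) - 4\right) - 5\right)^{2} \cdot 8 - 30 = \left(\left(- \frac{10}{3} - 4\right) - 5\right)^{2} \cdot 8 - 30 = \left(- \frac{22}{3} - 5\right)^{2} \cdot 8 - 30 = \left(- \frac{37}{3}\right)^{2} \cdot 8 - 30 = \frac{1369}{9} \cdot 8 - 30 = \frac{10952}{9} - 30 = \frac{10682}{9}$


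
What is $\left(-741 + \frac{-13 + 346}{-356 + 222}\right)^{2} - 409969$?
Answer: $\frac{2564135765}{17956} \approx 1.428 \cdot 10^{5}$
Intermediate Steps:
$\left(-741 + \frac{-13 + 346}{-356 + 222}\right)^{2} - 409969 = \left(-741 + \frac{333}{-134}\right)^{2} - 409969 = \left(-741 + 333 \left(- \frac{1}{134}\right)\right)^{2} - 409969 = \left(-741 - \frac{333}{134}\right)^{2} - 409969 = \left(- \frac{99627}{134}\right)^{2} - 409969 = \frac{9925539129}{17956} - 409969 = \frac{2564135765}{17956}$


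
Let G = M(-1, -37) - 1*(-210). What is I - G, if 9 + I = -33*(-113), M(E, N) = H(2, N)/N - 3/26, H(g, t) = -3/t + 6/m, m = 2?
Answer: 124942011/35594 ≈ 3510.2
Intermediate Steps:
H(g, t) = 3 - 3/t (H(g, t) = -3/t + 6/2 = -3/t + 6*(½) = -3/t + 3 = 3 - 3/t)
M(E, N) = -3/26 + (3 - 3/N)/N (M(E, N) = (3 - 3/N)/N - 3/26 = -3/26 + (3 - 3/N)/N)
G = 7467669/35594 (G = (-3/26 - 3/(-37)² + 3/(-37)) - 1*(-210) = (-3/26 - 3*1/1369 + 3*(-1/37)) + 210 = (-3/26 - 3/1369 - 3/37) + 210 = -7071/35594 + 210 = 7467669/35594 ≈ 209.80)
I = 3720 (I = -9 - 33*(-113) = -9 + 3729 = 3720)
I - G = 3720 - 1*7467669/35594 = 3720 - 7467669/35594 = 124942011/35594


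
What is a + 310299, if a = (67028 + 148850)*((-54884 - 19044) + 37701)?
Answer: -7820302007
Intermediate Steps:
a = -7820612306 (a = 215878*(-73928 + 37701) = 215878*(-36227) = -7820612306)
a + 310299 = -7820612306 + 310299 = -7820302007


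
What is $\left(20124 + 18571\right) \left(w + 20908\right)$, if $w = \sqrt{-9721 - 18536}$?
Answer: $809035060 + 38695 i \sqrt{28257} \approx 8.0903 \cdot 10^{8} + 6.5046 \cdot 10^{6} i$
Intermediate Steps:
$w = i \sqrt{28257}$ ($w = \sqrt{-28257} = i \sqrt{28257} \approx 168.1 i$)
$\left(20124 + 18571\right) \left(w + 20908\right) = \left(20124 + 18571\right) \left(i \sqrt{28257} + 20908\right) = 38695 \left(20908 + i \sqrt{28257}\right) = 809035060 + 38695 i \sqrt{28257}$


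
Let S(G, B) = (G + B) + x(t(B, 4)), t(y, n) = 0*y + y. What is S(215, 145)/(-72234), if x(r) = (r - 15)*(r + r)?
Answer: -19030/36117 ≈ -0.52690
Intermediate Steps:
t(y, n) = y (t(y, n) = 0 + y = y)
x(r) = 2*r*(-15 + r) (x(r) = (-15 + r)*(2*r) = 2*r*(-15 + r))
S(G, B) = B + G + 2*B*(-15 + B) (S(G, B) = (G + B) + 2*B*(-15 + B) = (B + G) + 2*B*(-15 + B) = B + G + 2*B*(-15 + B))
S(215, 145)/(-72234) = (145 + 215 + 2*145*(-15 + 145))/(-72234) = (145 + 215 + 2*145*130)*(-1/72234) = (145 + 215 + 37700)*(-1/72234) = 38060*(-1/72234) = -19030/36117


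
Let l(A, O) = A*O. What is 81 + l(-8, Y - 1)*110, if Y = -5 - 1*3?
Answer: 8001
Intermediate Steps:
Y = -8 (Y = -5 - 3 = -8)
81 + l(-8, Y - 1)*110 = 81 - 8*(-8 - 1)*110 = 81 - 8*(-9)*110 = 81 + 72*110 = 81 + 7920 = 8001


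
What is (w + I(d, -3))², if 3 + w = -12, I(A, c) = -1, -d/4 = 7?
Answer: 256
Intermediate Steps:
d = -28 (d = -4*7 = -28)
w = -15 (w = -3 - 12 = -15)
(w + I(d, -3))² = (-15 - 1)² = (-16)² = 256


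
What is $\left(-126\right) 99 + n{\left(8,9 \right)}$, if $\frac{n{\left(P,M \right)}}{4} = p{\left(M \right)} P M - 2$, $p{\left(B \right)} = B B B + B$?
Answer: $200062$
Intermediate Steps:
$p{\left(B \right)} = B + B^{3}$ ($p{\left(B \right)} = B^{2} B + B = B^{3} + B = B + B^{3}$)
$n{\left(P,M \right)} = -8 + 4 M P \left(M + M^{3}\right)$ ($n{\left(P,M \right)} = 4 \left(\left(M + M^{3}\right) P M - 2\right) = 4 \left(P \left(M + M^{3}\right) M - 2\right) = 4 \left(M P \left(M + M^{3}\right) - 2\right) = 4 \left(-2 + M P \left(M + M^{3}\right)\right) = -8 + 4 M P \left(M + M^{3}\right)$)
$\left(-126\right) 99 + n{\left(8,9 \right)} = \left(-126\right) 99 - \left(8 - 32 \cdot 9^{2} \left(1 + 9^{2}\right)\right) = -12474 - \left(8 - 2592 \left(1 + 81\right)\right) = -12474 - \left(8 - 2592 \cdot 82\right) = -12474 + \left(-8 + 212544\right) = -12474 + 212536 = 200062$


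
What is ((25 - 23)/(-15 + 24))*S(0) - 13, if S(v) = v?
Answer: -13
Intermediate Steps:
((25 - 23)/(-15 + 24))*S(0) - 13 = ((25 - 23)/(-15 + 24))*0 - 13 = (2/9)*0 - 13 = 0 - 13 = -13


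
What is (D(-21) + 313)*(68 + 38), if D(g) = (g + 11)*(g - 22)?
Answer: 78758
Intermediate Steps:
D(g) = (-22 + g)*(11 + g) (D(g) = (11 + g)*(-22 + g) = (-22 + g)*(11 + g))
(D(-21) + 313)*(68 + 38) = ((-242 + (-21)² - 11*(-21)) + 313)*(68 + 38) = ((-242 + 441 + 231) + 313)*106 = (430 + 313)*106 = 743*106 = 78758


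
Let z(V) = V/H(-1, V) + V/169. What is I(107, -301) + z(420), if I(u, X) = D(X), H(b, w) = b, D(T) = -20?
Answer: -73940/169 ≈ -437.51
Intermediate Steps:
I(u, X) = -20
z(V) = -168*V/169 (z(V) = V/(-1) + V/169 = V*(-1) + V*(1/169) = -V + V/169 = -168*V/169)
I(107, -301) + z(420) = -20 - 168/169*420 = -20 - 70560/169 = -73940/169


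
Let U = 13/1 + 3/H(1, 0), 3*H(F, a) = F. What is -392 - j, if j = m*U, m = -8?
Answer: -216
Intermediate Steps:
H(F, a) = F/3
U = 22 (U = 13/1 + 3/(((1/3)*1)) = 13*1 + 3/(1/3) = 13 + 3*3 = 13 + 9 = 22)
j = -176 (j = -8*22 = -176)
-392 - j = -392 - 1*(-176) = -392 + 176 = -216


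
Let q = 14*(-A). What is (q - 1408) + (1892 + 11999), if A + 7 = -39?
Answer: 13127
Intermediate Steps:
A = -46 (A = -7 - 39 = -46)
q = 644 (q = 14*(-1*(-46)) = 14*46 = 644)
(q - 1408) + (1892 + 11999) = (644 - 1408) + (1892 + 11999) = -764 + 13891 = 13127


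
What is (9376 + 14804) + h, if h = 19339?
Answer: 43519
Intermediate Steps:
(9376 + 14804) + h = (9376 + 14804) + 19339 = 24180 + 19339 = 43519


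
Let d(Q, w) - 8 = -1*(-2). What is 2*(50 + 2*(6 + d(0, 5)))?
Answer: 164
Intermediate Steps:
d(Q, w) = 10 (d(Q, w) = 8 - 1*(-2) = 8 + 2 = 10)
2*(50 + 2*(6 + d(0, 5))) = 2*(50 + 2*(6 + 10)) = 2*(50 + 2*16) = 2*(50 + 32) = 2*82 = 164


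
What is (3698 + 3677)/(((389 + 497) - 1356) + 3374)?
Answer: 7375/2904 ≈ 2.5396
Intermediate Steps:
(3698 + 3677)/(((389 + 497) - 1356) + 3374) = 7375/((886 - 1356) + 3374) = 7375/(-470 + 3374) = 7375/2904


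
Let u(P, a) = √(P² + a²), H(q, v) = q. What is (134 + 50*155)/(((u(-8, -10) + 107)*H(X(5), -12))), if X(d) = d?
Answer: 843588/56425 - 15768*√41/56425 ≈ 13.161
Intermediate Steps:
(134 + 50*155)/(((u(-8, -10) + 107)*H(X(5), -12))) = (134 + 50*155)/(((√((-8)² + (-10)²) + 107)*5)) = (134 + 7750)/(((√(64 + 100) + 107)*5)) = 7884/(((√164 + 107)*5)) = 7884/(((2*√41 + 107)*5)) = 7884/(((107 + 2*√41)*5)) = 7884/(535 + 10*√41)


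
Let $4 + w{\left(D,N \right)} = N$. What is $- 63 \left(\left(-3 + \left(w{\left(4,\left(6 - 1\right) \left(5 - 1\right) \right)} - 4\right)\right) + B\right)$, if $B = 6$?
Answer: $-945$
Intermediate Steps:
$w{\left(D,N \right)} = -4 + N$
$- 63 \left(\left(-3 + \left(w{\left(4,\left(6 - 1\right) \left(5 - 1\right) \right)} - 4\right)\right) + B\right) = - 63 \left(\left(-3 - \left(8 - \left(6 - 1\right) \left(5 - 1\right)\right)\right) + 6\right) = - 63 \left(\left(-3 + \left(\left(-4 + 5 \cdot 4\right) - 4\right)\right) + 6\right) = - 63 \left(\left(-3 + \left(\left(-4 + 20\right) - 4\right)\right) + 6\right) = - 63 \left(\left(-3 + \left(16 - 4\right)\right) + 6\right) = - 63 \left(\left(-3 + 12\right) + 6\right) = - 63 \left(9 + 6\right) = \left(-63\right) 15 = -945$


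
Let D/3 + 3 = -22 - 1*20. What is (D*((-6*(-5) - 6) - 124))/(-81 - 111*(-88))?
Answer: 4500/3229 ≈ 1.3936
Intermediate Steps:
D = -135 (D = -9 + 3*(-22 - 1*20) = -9 + 3*(-22 - 20) = -9 + 3*(-42) = -9 - 126 = -135)
(D*((-6*(-5) - 6) - 124))/(-81 - 111*(-88)) = (-135*((-6*(-5) - 6) - 124))/(-81 - 111*(-88)) = (-135*((30 - 6) - 124))/(-81 + 9768) = -135*(24 - 124)/9687 = -135*(-100)*(1/9687) = 13500*(1/9687) = 4500/3229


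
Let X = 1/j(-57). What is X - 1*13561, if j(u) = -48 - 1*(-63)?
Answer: -203414/15 ≈ -13561.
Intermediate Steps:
j(u) = 15 (j(u) = -48 + 63 = 15)
X = 1/15 ≈ 0.066667
X - 1*13561 = 1/15 - 1*13561 = 1/15 - 13561 = -203414/15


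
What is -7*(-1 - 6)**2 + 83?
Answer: -260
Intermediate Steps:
-7*(-1 - 6)**2 + 83 = -7*(-7)**2 + 83 = -7*49 + 83 = -343 + 83 = -260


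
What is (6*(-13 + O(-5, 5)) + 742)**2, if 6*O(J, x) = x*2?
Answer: 454276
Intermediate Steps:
O(J, x) = x/3 (O(J, x) = (x*2)/6 = (2*x)/6 = x/3)
(6*(-13 + O(-5, 5)) + 742)**2 = (6*(-13 + (1/3)*5) + 742)**2 = (6*(-13 + 5/3) + 742)**2 = (6*(-34/3) + 742)**2 = (-68 + 742)**2 = 674**2 = 454276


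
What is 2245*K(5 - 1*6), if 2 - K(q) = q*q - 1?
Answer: 4490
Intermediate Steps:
K(q) = 3 - q**2 (K(q) = 2 - (q*q - 1) = 2 - (q**2 - 1) = 2 - (-1 + q**2) = 2 + (1 - q**2) = 3 - q**2)
2245*K(5 - 1*6) = 2245*(3 - (5 - 1*6)**2) = 2245*(3 - (5 - 6)**2) = 2245*(3 - 1*(-1)**2) = 2245*(3 - 1*1) = 2245*(3 - 1) = 2245*2 = 4490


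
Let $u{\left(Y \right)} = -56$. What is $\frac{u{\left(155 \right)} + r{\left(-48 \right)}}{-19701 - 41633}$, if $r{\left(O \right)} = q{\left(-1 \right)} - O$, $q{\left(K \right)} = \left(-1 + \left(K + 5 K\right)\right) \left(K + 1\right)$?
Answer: $\frac{4}{30667} \approx 0.00013043$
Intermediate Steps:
$q{\left(K \right)} = \left(1 + K\right) \left(-1 + 6 K\right)$ ($q{\left(K \right)} = \left(-1 + 6 K\right) \left(1 + K\right) = \left(1 + K\right) \left(-1 + 6 K\right)$)
$r{\left(O \right)} = - O$ ($r{\left(O \right)} = \left(-1 + 5 \left(-1\right) + 6 \left(-1\right)^{2}\right) - O = \left(-1 - 5 + 6 \cdot 1\right) - O = \left(-1 - 5 + 6\right) - O = 0 - O = - O$)
$\frac{u{\left(155 \right)} + r{\left(-48 \right)}}{-19701 - 41633} = \frac{-56 - -48}{-19701 - 41633} = \frac{-56 + 48}{-61334} = \left(-8\right) \left(- \frac{1}{61334}\right) = \frac{4}{30667}$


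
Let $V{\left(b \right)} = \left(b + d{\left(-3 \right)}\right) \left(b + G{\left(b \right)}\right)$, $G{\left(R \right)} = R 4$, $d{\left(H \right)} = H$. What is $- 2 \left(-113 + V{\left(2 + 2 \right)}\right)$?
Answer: $186$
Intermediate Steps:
$G{\left(R \right)} = 4 R$
$V{\left(b \right)} = 5 b \left(-3 + b\right)$ ($V{\left(b \right)} = \left(b - 3\right) \left(b + 4 b\right) = \left(-3 + b\right) 5 b = 5 b \left(-3 + b\right)$)
$- 2 \left(-113 + V{\left(2 + 2 \right)}\right) = - 2 \left(-113 + 5 \left(2 + 2\right) \left(-3 + \left(2 + 2\right)\right)\right) = - 2 \left(-113 + 5 \cdot 4 \left(-3 + 4\right)\right) = - 2 \left(-113 + 5 \cdot 4 \cdot 1\right) = - 2 \left(-113 + 20\right) = \left(-2\right) \left(-93\right) = 186$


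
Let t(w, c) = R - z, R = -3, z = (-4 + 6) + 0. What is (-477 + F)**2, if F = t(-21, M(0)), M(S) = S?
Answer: 232324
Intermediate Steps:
z = 2 (z = 2 + 0 = 2)
t(w, c) = -5 (t(w, c) = -3 - 1*2 = -3 - 2 = -5)
F = -5
(-477 + F)**2 = (-477 - 5)**2 = (-482)**2 = 232324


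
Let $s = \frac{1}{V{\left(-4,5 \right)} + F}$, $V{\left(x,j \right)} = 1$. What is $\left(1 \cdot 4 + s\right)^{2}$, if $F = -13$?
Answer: $\frac{2209}{144} \approx 15.34$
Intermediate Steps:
$s = - \frac{1}{12}$ ($s = \frac{1}{1 - 13} = \frac{1}{-12} = - \frac{1}{12} \approx -0.083333$)
$\left(1 \cdot 4 + s\right)^{2} = \left(1 \cdot 4 - \frac{1}{12}\right)^{2} = \left(4 - \frac{1}{12}\right)^{2} = \left(\frac{47}{12}\right)^{2} = \frac{2209}{144}$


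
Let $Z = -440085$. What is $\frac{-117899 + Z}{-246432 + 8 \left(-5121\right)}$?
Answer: $\frac{69748}{35925} \approx 1.9415$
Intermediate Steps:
$\frac{-117899 + Z}{-246432 + 8 \left(-5121\right)} = \frac{-117899 - 440085}{-246432 + 8 \left(-5121\right)} = - \frac{557984}{-246432 - 40968} = - \frac{557984}{-287400} = \left(-557984\right) \left(- \frac{1}{287400}\right) = \frac{69748}{35925}$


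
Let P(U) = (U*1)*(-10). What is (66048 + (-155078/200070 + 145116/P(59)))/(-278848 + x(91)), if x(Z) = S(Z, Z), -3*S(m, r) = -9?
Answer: -2920025161/12374145225 ≈ -0.23598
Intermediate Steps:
S(m, r) = 3 (S(m, r) = -1/3*(-9) = 3)
x(Z) = 3
P(U) = -10*U (P(U) = U*(-10) = -10*U)
(66048 + (-155078/200070 + 145116/P(59)))/(-278848 + x(91)) = (66048 + (-155078/200070 + 145116/((-10*59))))/(-278848 + 3) = (66048 + (-155078*1/200070 + 145116/(-590)))/(-278845) = (66048 + (-4081/5265 + 145116*(-1/590)))*(-1/278845) = (66048 + (-4081/5265 - 72558/295))*(-1/278845) = (66048 - 76644353/310635)*(-1/278845) = (20440176127/310635)*(-1/278845) = -2920025161/12374145225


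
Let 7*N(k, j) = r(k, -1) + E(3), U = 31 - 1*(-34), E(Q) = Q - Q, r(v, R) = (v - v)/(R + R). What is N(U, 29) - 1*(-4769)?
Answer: 4769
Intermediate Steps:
r(v, R) = 0 (r(v, R) = 0/((2*R)) = 0*(1/(2*R)) = 0)
E(Q) = 0
U = 65 (U = 31 + 34 = 65)
N(k, j) = 0 (N(k, j) = (0 + 0)/7 = (⅐)*0 = 0)
N(U, 29) - 1*(-4769) = 0 - 1*(-4769) = 0 + 4769 = 4769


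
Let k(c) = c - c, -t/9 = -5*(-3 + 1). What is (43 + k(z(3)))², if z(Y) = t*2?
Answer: 1849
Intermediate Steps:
t = -90 (t = -(-45)*(-3 + 1) = -(-45)*(-2) = -9*10 = -90)
z(Y) = -180 (z(Y) = -90*2 = -180)
k(c) = 0
(43 + k(z(3)))² = (43 + 0)² = 43² = 1849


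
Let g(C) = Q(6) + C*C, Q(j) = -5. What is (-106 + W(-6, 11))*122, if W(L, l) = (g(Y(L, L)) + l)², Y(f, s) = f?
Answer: 202276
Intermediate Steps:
g(C) = -5 + C² (g(C) = -5 + C*C = -5 + C²)
W(L, l) = (-5 + l + L²)² (W(L, l) = ((-5 + L²) + l)² = (-5 + l + L²)²)
(-106 + W(-6, 11))*122 = (-106 + (-5 + 11 + (-6)²)²)*122 = (-106 + (-5 + 11 + 36)²)*122 = (-106 + 42²)*122 = (-106 + 1764)*122 = 1658*122 = 202276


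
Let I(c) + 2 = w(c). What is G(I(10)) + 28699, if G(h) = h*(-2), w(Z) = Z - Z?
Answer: 28703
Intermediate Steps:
w(Z) = 0
I(c) = -2 (I(c) = -2 + 0 = -2)
G(h) = -2*h
G(I(10)) + 28699 = -2*(-2) + 28699 = 4 + 28699 = 28703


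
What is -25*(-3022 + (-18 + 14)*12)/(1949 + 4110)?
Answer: 76750/6059 ≈ 12.667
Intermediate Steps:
-25*(-3022 + (-18 + 14)*12)/(1949 + 4110) = -25*(-3022 - 4*12)/6059 = -25*(-3022 - 48)/6059 = -(-76750)/6059 = -25*(-3070/6059) = 76750/6059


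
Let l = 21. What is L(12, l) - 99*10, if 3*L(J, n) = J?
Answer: -986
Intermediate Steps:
L(J, n) = J/3
L(12, l) - 99*10 = (⅓)*12 - 99*10 = 4 - 990 = -986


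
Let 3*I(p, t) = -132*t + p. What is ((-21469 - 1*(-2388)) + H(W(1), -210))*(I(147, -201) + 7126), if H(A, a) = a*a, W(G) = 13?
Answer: 400779361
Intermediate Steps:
H(A, a) = a²
I(p, t) = -44*t + p/3 (I(p, t) = (-132*t + p)/3 = (p - 132*t)/3 = -44*t + p/3)
((-21469 - 1*(-2388)) + H(W(1), -210))*(I(147, -201) + 7126) = ((-21469 - 1*(-2388)) + (-210)²)*((-44*(-201) + (⅓)*147) + 7126) = ((-21469 + 2388) + 44100)*((8844 + 49) + 7126) = (-19081 + 44100)*(8893 + 7126) = 25019*16019 = 400779361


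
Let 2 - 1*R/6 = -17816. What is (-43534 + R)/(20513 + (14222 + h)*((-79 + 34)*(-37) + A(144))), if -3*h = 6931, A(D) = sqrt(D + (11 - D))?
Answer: 1029429638028/322492450626011 - 6794009670*sqrt(11)/3547416956886121 ≈ 0.0031858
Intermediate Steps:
R = 106908 (R = 12 - 6*(-17816) = 12 + 106896 = 106908)
A(D) = sqrt(11)
h = -6931/3 (h = -1/3*6931 = -6931/3 ≈ -2310.3)
(-43534 + R)/(20513 + (14222 + h)*((-79 + 34)*(-37) + A(144))) = (-43534 + 106908)/(20513 + (14222 - 6931/3)*((-79 + 34)*(-37) + sqrt(11))) = 63374/(20513 + 35735*(-45*(-37) + sqrt(11))/3) = 63374/(20513 + 35735*(1665 + sqrt(11))/3) = 63374/(20513 + (19832925 + 35735*sqrt(11)/3)) = 63374/(19853438 + 35735*sqrt(11)/3)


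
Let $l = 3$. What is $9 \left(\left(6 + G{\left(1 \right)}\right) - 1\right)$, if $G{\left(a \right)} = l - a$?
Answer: $63$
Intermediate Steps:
$G{\left(a \right)} = 3 - a$
$9 \left(\left(6 + G{\left(1 \right)}\right) - 1\right) = 9 \left(\left(6 + \left(3 - 1\right)\right) - 1\right) = 9 \left(\left(6 + 2\right) - 1\right) = 9 \left(8 - 1\right) = 9 \cdot 7 = 63$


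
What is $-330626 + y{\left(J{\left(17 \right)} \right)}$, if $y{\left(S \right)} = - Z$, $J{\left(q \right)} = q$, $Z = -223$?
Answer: $-330403$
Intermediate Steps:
$y{\left(S \right)} = 223$ ($y{\left(S \right)} = \left(-1\right) \left(-223\right) = 223$)
$-330626 + y{\left(J{\left(17 \right)} \right)} = -330626 + 223 = -330403$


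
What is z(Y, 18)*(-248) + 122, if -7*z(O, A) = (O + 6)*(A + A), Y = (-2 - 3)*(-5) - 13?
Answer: 161558/7 ≈ 23080.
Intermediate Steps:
Y = 12 (Y = -5*(-5) - 13 = 25 - 13 = 12)
z(O, A) = -2*A*(6 + O)/7 (z(O, A) = -(O + 6)*(A + A)/7 = -(6 + O)*2*A/7 = -2*A*(6 + O)/7)
z(Y, 18)*(-248) + 122 = -2/7*18*(6 + 12)*(-248) + 122 = -2/7*18*18*(-248) + 122 = -648/7*(-248) + 122 = 160704/7 + 122 = 161558/7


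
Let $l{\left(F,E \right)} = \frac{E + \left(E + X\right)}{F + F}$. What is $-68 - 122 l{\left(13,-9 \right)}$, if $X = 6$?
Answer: $- \frac{152}{13} \approx -11.692$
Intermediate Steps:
$l{\left(F,E \right)} = \frac{6 + 2 E}{2 F}$ ($l{\left(F,E \right)} = \frac{E + \left(E + 6\right)}{F + F} = \frac{E + \left(6 + E\right)}{2 F} = \left(6 + 2 E\right) \frac{1}{2 F} = \frac{6 + 2 E}{2 F}$)
$-68 - 122 l{\left(13,-9 \right)} = -68 - 122 \frac{3 - 9}{13} = -68 - 122 \cdot \frac{1}{13} \left(-6\right) = -68 - - \frac{732}{13} = -68 + \frac{732}{13} = - \frac{152}{13}$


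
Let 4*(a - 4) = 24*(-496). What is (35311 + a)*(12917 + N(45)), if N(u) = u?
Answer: 419178118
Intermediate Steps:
a = -2972 (a = 4 + (24*(-496))/4 = 4 + (¼)*(-11904) = 4 - 2976 = -2972)
(35311 + a)*(12917 + N(45)) = (35311 - 2972)*(12917 + 45) = 32339*12962 = 419178118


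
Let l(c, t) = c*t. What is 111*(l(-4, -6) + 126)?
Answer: 16650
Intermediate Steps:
111*(l(-4, -6) + 126) = 111*(-4*(-6) + 126) = 111*(24 + 126) = 111*150 = 16650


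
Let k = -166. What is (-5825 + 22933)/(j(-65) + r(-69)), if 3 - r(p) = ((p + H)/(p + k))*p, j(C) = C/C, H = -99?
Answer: 77315/241 ≈ 320.81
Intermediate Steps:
j(C) = 1
r(p) = 3 - p*(-99 + p)/(-166 + p) (r(p) = 3 - (p - 99)/(p - 166)*p = 3 - (-99 + p)/(-166 + p)*p = 3 - p*(-99 + p)/(-166 + p))
(-5825 + 22933)/(j(-65) + r(-69)) = (-5825 + 22933)/(1 + (-498 - 1*(-69)² + 102*(-69))/(-166 - 69)) = 17108/(1 + (-498 - 1*4761 - 7038)/(-235)) = 17108/(1 - (-498 - 4761 - 7038)/235) = 17108/(1 - 1/235*(-12297)) = 17108/(1 + 12297/235) = 17108/(12532/235) = 17108*(235/12532) = 77315/241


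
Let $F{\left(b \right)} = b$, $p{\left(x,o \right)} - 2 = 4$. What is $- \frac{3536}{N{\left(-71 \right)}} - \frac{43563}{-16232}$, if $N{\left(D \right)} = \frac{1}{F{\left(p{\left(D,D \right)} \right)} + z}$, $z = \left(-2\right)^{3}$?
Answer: $\frac{114836267}{16232} \approx 7074.7$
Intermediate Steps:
$p{\left(x,o \right)} = 6$ ($p{\left(x,o \right)} = 2 + 4 = 6$)
$z = -8$
$N{\left(D \right)} = - \frac{1}{2}$ ($N{\left(D \right)} = \frac{1}{6 - 8} = \frac{1}{-2} = - \frac{1}{2}$)
$- \frac{3536}{N{\left(-71 \right)}} - \frac{43563}{-16232} = - \frac{3536}{- \frac{1}{2}} - \frac{43563}{-16232} = \left(-3536\right) \left(-2\right) - - \frac{43563}{16232} = 7072 + \frac{43563}{16232} = \frac{114836267}{16232}$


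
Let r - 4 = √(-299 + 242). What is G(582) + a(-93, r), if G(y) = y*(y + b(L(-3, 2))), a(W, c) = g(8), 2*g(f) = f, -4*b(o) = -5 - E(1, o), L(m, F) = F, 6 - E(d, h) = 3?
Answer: 339892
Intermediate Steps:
E(d, h) = 3 (E(d, h) = 6 - 1*3 = 6 - 3 = 3)
r = 4 + I*√57 (r = 4 + √(-299 + 242) = 4 + √(-57) = 4 + I*√57 ≈ 4.0 + 7.5498*I)
b(o) = 2 (b(o) = -(-5 - 1*3)/4 = -(-5 - 3)/4 = -¼*(-8) = 2)
g(f) = f/2
a(W, c) = 4 (a(W, c) = (½)*8 = 4)
G(y) = y*(2 + y) (G(y) = y*(y + 2) = y*(2 + y))
G(582) + a(-93, r) = 582*(2 + 582) + 4 = 582*584 + 4 = 339888 + 4 = 339892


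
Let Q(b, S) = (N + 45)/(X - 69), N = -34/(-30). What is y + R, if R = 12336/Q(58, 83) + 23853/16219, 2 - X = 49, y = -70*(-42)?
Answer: -78780314691/2805887 ≈ -28077.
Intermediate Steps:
y = 2940
X = -47 (X = 2 - 1*49 = 2 - 49 = -47)
N = 17/15 (N = -34*(-1/30) = 17/15 ≈ 1.1333)
Q(b, S) = -173/435 (Q(b, S) = (17/15 + 45)/(-47 - 69) = (692/15)/(-116) = (692/15)*(-1/116) = -173/435)
R = -87029622471/2805887 (R = 12336/(-173/435) + 23853/16219 = 12336*(-435/173) + 23853*(1/16219) = -5366160/173 + 23853/16219 = -87029622471/2805887 ≈ -31017.)
y + R = 2940 - 87029622471/2805887 = -78780314691/2805887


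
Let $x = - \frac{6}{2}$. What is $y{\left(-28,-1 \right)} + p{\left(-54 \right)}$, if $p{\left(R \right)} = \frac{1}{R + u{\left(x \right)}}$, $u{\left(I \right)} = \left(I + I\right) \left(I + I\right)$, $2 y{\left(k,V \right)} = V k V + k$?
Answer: $- \frac{505}{18} \approx -28.056$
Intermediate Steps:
$y{\left(k,V \right)} = \frac{k}{2} + \frac{k V^{2}}{2}$ ($y{\left(k,V \right)} = \frac{V k V + k}{2} = \frac{k V^{2} + k}{2} = \frac{k + k V^{2}}{2} = \frac{k}{2} + \frac{k V^{2}}{2}$)
$x = -3$ ($x = \left(-6\right) \frac{1}{2} = -3$)
$u{\left(I \right)} = 4 I^{2}$ ($u{\left(I \right)} = 2 I 2 I = 4 I^{2}$)
$p{\left(R \right)} = \frac{1}{36 + R}$ ($p{\left(R \right)} = \frac{1}{R + 4 \left(-3\right)^{2}} = \frac{1}{R + 4 \cdot 9} = \frac{1}{R + 36} = \frac{1}{36 + R}$)
$y{\left(-28,-1 \right)} + p{\left(-54 \right)} = \frac{1}{2} \left(-28\right) \left(1 + \left(-1\right)^{2}\right) + \frac{1}{36 - 54} = \frac{1}{2} \left(-28\right) \left(1 + 1\right) + \frac{1}{-18} = \frac{1}{2} \left(-28\right) 2 - \frac{1}{18} = -28 - \frac{1}{18} = - \frac{505}{18}$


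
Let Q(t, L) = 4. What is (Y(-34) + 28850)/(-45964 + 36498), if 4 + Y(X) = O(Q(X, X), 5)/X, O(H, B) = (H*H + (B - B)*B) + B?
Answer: -980743/321844 ≈ -3.0473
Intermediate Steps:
O(H, B) = B + H² (O(H, B) = (H² + 0*B) + B = (H² + 0) + B = H² + B = B + H²)
Y(X) = -4 + 21/X (Y(X) = -4 + (5 + 4²)/X = -4 + (5 + 16)/X = -4 + 21/X)
(Y(-34) + 28850)/(-45964 + 36498) = ((-4 + 21/(-34)) + 28850)/(-45964 + 36498) = ((-4 + 21*(-1/34)) + 28850)/(-9466) = ((-4 - 21/34) + 28850)*(-1/9466) = (-157/34 + 28850)*(-1/9466) = (980743/34)*(-1/9466) = -980743/321844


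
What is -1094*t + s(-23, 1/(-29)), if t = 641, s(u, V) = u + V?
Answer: -20337034/29 ≈ -7.0128e+5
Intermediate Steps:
s(u, V) = V + u
-1094*t + s(-23, 1/(-29)) = -1094*641 + (1/(-29) - 23) = -701254 + (-1/29 - 23) = -701254 - 668/29 = -20337034/29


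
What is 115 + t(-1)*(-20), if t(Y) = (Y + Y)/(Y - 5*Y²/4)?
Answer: 875/9 ≈ 97.222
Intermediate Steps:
t(Y) = 2*Y/(Y - 5*Y²/4) (t(Y) = (2*Y)/(Y - 5*Y²*(¼)) = (2*Y)/(Y - 5*Y²/4) = 2*Y/(Y - 5*Y²/4))
115 + t(-1)*(-20) = 115 - 8/(-4 + 5*(-1))*(-20) = 115 - 8/(-4 - 5)*(-20) = 115 - 8/(-9)*(-20) = 115 - 8*(-⅑)*(-20) = 115 + (8/9)*(-20) = 115 - 160/9 = 875/9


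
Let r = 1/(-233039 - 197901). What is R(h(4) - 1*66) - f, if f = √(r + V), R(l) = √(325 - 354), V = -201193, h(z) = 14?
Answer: I*(√29 - √9340851973941435/215470) ≈ -443.16*I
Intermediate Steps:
r = -1/430940 (r = 1/(-430940) = -1/430940 ≈ -2.3205e-6)
R(l) = I*√29 (R(l) = √(-29) = I*√29)
f = I*√9340851973941435/215470 (f = √(-1/430940 - 201193) = √(-86702111421/430940) = I*√9340851973941435/215470 ≈ 448.55*I)
R(h(4) - 1*66) - f = I*√29 - I*√9340851973941435/215470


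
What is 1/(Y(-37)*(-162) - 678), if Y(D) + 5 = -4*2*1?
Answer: 1/1428 ≈ 0.00070028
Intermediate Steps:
Y(D) = -13 (Y(D) = -5 - 4*2*1 = -5 - 8*1 = -5 - 8 = -13)
1/(Y(-37)*(-162) - 678) = 1/(-13*(-162) - 678) = 1/(2106 - 678) = 1/1428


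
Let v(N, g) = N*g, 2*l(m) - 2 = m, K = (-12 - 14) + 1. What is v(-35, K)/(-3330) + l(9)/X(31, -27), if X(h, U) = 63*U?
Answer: -16741/62937 ≈ -0.26600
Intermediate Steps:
K = -25 (K = -26 + 1 = -25)
l(m) = 1 + m/2
v(-35, K)/(-3330) + l(9)/X(31, -27) = -35*(-25)/(-3330) + (1 + (1/2)*9)/((63*(-27))) = 875*(-1/3330) + (1 + 9/2)/(-1701) = -175/666 + (11/2)*(-1/1701) = -175/666 - 11/3402 = -16741/62937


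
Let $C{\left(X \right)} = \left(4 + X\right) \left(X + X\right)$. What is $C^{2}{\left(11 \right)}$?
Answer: $108900$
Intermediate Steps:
$C{\left(X \right)} = 2 X \left(4 + X\right)$ ($C{\left(X \right)} = \left(4 + X\right) 2 X = 2 X \left(4 + X\right)$)
$C^{2}{\left(11 \right)} = \left(2 \cdot 11 \left(4 + 11\right)\right)^{2} = \left(2 \cdot 11 \cdot 15\right)^{2} = 330^{2} = 108900$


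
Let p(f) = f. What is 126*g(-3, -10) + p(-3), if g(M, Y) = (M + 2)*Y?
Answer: 1257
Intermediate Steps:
g(M, Y) = Y*(2 + M) (g(M, Y) = (2 + M)*Y = Y*(2 + M))
126*g(-3, -10) + p(-3) = 126*(-10*(2 - 3)) - 3 = 126*(-10*(-1)) - 3 = 126*10 - 3 = 1260 - 3 = 1257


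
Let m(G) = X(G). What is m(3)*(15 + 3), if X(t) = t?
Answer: 54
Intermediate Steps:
m(G) = G
m(3)*(15 + 3) = 3*(15 + 3) = 3*18 = 54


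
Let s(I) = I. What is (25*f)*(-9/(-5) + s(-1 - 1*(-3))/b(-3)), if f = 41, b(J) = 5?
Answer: 2255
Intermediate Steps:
(25*f)*(-9/(-5) + s(-1 - 1*(-3))/b(-3)) = (25*41)*(-9/(-5) + (-1 - 1*(-3))/5) = 1025*(-9*(-⅕) + (-1 + 3)*(⅕)) = 1025*(9/5 + 2*(⅕)) = 1025*(9/5 + ⅖) = 1025*(11/5) = 2255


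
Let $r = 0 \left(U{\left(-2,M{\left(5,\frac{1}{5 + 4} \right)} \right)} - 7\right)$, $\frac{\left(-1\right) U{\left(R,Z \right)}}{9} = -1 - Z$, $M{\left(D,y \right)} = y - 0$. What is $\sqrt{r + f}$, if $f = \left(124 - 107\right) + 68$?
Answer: $\sqrt{85} \approx 9.2195$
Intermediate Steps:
$M{\left(D,y \right)} = y$ ($M{\left(D,y \right)} = y + 0 = y$)
$U{\left(R,Z \right)} = 9 + 9 Z$ ($U{\left(R,Z \right)} = - 9 \left(-1 - Z\right) = 9 + 9 Z$)
$f = 85$ ($f = 17 + 68 = 85$)
$r = 0$ ($r = 0 \left(\left(9 + \frac{9}{5 + 4}\right) - 7\right) = 0 \left(\left(9 + \frac{9}{9}\right) - 7\right) = 0 \left(\left(9 + 9 \cdot \frac{1}{9}\right) - 7\right) = 0 \left(\left(9 + 1\right) - 7\right) = 0 \left(10 - 7\right) = 0 \cdot 3 = 0$)
$\sqrt{r + f} = \sqrt{0 + 85} = \sqrt{85}$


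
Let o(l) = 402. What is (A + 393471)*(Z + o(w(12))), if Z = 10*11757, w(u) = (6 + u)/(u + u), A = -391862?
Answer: 189816948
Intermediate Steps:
w(u) = (6 + u)/(2*u) (w(u) = (6 + u)/((2*u)) = (6 + u)*(1/(2*u)) = (6 + u)/(2*u))
Z = 117570
(A + 393471)*(Z + o(w(12))) = (-391862 + 393471)*(117570 + 402) = 1609*117972 = 189816948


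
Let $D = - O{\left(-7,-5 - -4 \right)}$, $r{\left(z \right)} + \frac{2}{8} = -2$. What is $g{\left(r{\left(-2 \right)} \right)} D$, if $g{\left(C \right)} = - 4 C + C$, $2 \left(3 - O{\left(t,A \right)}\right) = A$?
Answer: $- \frac{189}{8} \approx -23.625$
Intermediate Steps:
$r{\left(z \right)} = - \frac{9}{4}$ ($r{\left(z \right)} = - \frac{1}{4} - 2 = - \frac{9}{4}$)
$O{\left(t,A \right)} = 3 - \frac{A}{2}$
$g{\left(C \right)} = - 3 C$
$D = - \frac{7}{2}$ ($D = - (3 - \frac{-5 - -4}{2}) = - (3 - \frac{-5 + 4}{2}) = - (3 - - \frac{1}{2}) = - (3 + \frac{1}{2}) = \left(-1\right) \frac{7}{2} = - \frac{7}{2} \approx -3.5$)
$g{\left(r{\left(-2 \right)} \right)} D = \left(-3\right) \left(- \frac{9}{4}\right) \left(- \frac{7}{2}\right) = \frac{27}{4} \left(- \frac{7}{2}\right) = - \frac{189}{8}$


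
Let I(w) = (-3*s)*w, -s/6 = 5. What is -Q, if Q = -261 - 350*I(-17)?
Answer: -535239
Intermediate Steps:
s = -30 (s = -6*5 = -30)
I(w) = 90*w (I(w) = (-3*(-30))*w = 90*w)
Q = 535239 (Q = -261 - 31500*(-17) = -261 - 350*(-1530) = -261 + 535500 = 535239)
-Q = -1*535239 = -535239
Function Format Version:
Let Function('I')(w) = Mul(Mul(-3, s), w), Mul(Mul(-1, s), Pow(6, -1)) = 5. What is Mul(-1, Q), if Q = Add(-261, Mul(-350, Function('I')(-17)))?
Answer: -535239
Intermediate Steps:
s = -30 (s = Mul(-6, 5) = -30)
Function('I')(w) = Mul(90, w) (Function('I')(w) = Mul(Mul(-3, -30), w) = Mul(90, w))
Q = 535239 (Q = Add(-261, Mul(-350, Mul(90, -17))) = Add(-261, Mul(-350, -1530)) = Add(-261, 535500) = 535239)
Mul(-1, Q) = Mul(-1, 535239) = -535239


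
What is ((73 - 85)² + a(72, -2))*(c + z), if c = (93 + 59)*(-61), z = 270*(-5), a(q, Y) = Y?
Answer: -1508324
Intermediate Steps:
z = -1350
c = -9272 (c = 152*(-61) = -9272)
((73 - 85)² + a(72, -2))*(c + z) = ((73 - 85)² - 2)*(-9272 - 1350) = ((-12)² - 2)*(-10622) = (144 - 2)*(-10622) = 142*(-10622) = -1508324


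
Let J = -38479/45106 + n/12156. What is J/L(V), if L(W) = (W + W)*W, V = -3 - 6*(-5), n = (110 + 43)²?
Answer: 98022605/133238974248 ≈ 0.00073569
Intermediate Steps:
n = 23409 (n = 153² = 23409)
V = 27 (V = -3 + 30 = 27)
L(W) = 2*W² (L(W) = (2*W)*W = 2*W²)
J = 98022605/91384756 (J = -38479/45106 + 23409/12156 = -38479*1/45106 + 23409*(1/12156) = -38479/45106 + 7803/4052 = 98022605/91384756 ≈ 1.0726)
J/L(V) = 98022605/(91384756*((2*27²))) = 98022605/(91384756*((2*729))) = (98022605/91384756)/1458 = (98022605/91384756)*(1/1458) = 98022605/133238974248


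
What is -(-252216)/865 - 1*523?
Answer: -200179/865 ≈ -231.42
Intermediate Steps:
-(-252216)/865 - 1*523 = -(-252216)/865 - 523 = -558*(-452/865) - 523 = 252216/865 - 523 = -200179/865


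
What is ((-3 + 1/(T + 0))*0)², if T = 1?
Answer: 0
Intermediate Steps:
((-3 + 1/(T + 0))*0)² = ((-3 + 1/(1 + 0))*0)² = ((-3 + 1/1)*0)² = ((-3 + 1)*0)² = (-2*0)² = 0² = 0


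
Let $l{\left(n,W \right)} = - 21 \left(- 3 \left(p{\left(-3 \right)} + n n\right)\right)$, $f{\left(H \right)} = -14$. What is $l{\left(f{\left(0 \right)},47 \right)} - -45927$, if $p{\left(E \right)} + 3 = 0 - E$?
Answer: $58275$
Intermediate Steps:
$p{\left(E \right)} = -3 - E$ ($p{\left(E \right)} = -3 + \left(0 - E\right) = -3 - E$)
$l{\left(n,W \right)} = 63 n^{2}$ ($l{\left(n,W \right)} = - 21 \left(- 3 \left(\left(-3 - -3\right) + n n\right)\right) = - 21 \left(- 3 \left(\left(-3 + 3\right) + n^{2}\right)\right) = - 21 \left(- 3 \left(0 + n^{2}\right)\right) = - 21 \left(- 3 n^{2}\right) = 63 n^{2}$)
$l{\left(f{\left(0 \right)},47 \right)} - -45927 = 63 \left(-14\right)^{2} - -45927 = 63 \cdot 196 + 45927 = 12348 + 45927 = 58275$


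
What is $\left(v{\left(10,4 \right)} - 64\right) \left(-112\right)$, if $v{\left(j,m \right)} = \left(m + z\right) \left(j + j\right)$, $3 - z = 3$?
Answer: $-1792$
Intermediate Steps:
$z = 0$ ($z = 3 - 3 = 0$)
$v{\left(j,m \right)} = 2 j m$ ($v{\left(j,m \right)} = \left(m + 0\right) \left(j + j\right) = m 2 j = 2 j m$)
$\left(v{\left(10,4 \right)} - 64\right) \left(-112\right) = \left(2 \cdot 10 \cdot 4 - 64\right) \left(-112\right) = \left(80 - 64\right) \left(-112\right) = 16 \left(-112\right) = -1792$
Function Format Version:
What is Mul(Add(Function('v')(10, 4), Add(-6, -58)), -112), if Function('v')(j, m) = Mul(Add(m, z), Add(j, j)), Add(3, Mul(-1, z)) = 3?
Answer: -1792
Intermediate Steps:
z = 0 (z = Add(3, Mul(-1, 3)) = Add(3, -3) = 0)
Function('v')(j, m) = Mul(2, j, m) (Function('v')(j, m) = Mul(Add(m, 0), Add(j, j)) = Mul(m, Mul(2, j)) = Mul(2, j, m))
Mul(Add(Function('v')(10, 4), Add(-6, -58)), -112) = Mul(Add(Mul(2, 10, 4), Add(-6, -58)), -112) = Mul(Add(80, -64), -112) = Mul(16, -112) = -1792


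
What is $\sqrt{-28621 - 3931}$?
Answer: $2 i \sqrt{8138} \approx 180.42 i$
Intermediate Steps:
$\sqrt{-28621 - 3931} = \sqrt{-32552} = 2 i \sqrt{8138}$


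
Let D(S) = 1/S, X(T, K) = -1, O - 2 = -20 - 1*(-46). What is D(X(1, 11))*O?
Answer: -28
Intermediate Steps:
O = 28 (O = 2 + (-20 - 1*(-46)) = 2 + (-20 + 46) = 2 + 26 = 28)
D(X(1, 11))*O = 28/(-1) = -1*28 = -28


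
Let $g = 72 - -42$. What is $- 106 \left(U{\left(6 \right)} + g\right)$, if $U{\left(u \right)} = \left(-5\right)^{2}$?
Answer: $-14734$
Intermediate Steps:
$g = 114$ ($g = 72 + 42 = 114$)
$U{\left(u \right)} = 25$
$- 106 \left(U{\left(6 \right)} + g\right) = - 106 \left(25 + 114\right) = \left(-106\right) 139 = -14734$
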